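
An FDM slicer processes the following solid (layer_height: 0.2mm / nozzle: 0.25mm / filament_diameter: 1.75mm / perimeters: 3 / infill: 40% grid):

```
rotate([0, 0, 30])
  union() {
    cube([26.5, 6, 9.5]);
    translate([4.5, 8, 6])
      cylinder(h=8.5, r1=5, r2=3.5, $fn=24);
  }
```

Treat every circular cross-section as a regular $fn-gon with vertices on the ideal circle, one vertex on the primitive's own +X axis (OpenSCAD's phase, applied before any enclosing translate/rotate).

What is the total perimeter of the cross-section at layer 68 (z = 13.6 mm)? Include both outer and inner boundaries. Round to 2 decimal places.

At z = 13.6 mm: the cube does not reach this height (z outside [0, 9.5]); the cone at (4.5, 8) (r1=5→r2=3.5) has section circumradius 3.659 here — a regular 24-gon (perimeter = 2·24·3.659·sin(180°/24) = 22.92 mm); Taking the union: only the cone at (4.5, 8) is present, so the union is just that shape — boundary = 22.92 mm; (whole slice rotated 30° about Z — lengths, areas and connectivity unchanged). Overall, the cross-section is a single solid region. Total boundary length (outer) = 22.92 mm.

22.92 mm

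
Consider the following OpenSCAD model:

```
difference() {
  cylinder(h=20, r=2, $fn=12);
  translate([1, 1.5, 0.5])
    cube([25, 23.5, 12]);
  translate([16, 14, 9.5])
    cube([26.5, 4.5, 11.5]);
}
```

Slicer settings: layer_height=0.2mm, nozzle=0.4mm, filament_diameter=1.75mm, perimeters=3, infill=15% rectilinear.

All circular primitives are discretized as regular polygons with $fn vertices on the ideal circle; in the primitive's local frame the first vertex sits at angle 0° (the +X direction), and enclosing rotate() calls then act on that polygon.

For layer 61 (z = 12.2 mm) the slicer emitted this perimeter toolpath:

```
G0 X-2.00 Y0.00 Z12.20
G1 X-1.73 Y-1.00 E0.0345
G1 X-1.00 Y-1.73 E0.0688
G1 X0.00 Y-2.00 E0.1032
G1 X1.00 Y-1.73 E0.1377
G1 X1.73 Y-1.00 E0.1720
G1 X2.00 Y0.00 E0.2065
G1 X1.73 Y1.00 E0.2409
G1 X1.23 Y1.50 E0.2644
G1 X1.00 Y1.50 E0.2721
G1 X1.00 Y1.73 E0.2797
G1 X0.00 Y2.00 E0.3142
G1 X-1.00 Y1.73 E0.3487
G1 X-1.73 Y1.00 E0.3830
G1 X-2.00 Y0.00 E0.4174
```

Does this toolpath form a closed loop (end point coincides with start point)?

Start point (G0): (-2.00, 0.00). End point (last G1): the path returns to the start — closed.

yes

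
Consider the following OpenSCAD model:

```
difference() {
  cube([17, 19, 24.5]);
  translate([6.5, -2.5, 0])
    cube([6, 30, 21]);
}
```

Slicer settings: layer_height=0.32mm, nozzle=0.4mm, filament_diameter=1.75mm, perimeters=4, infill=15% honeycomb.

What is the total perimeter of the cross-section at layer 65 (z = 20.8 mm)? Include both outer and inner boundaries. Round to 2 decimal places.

At z = 20.8 mm: the cube is present — its section is the full 17×19 rectangle (perimeter 72.00 mm); the 6×30 cube at (6.5, -2.5) contributes its full rectangle (perimeter 72.00 mm); After the difference (first − rest): starting from the 17×19 cube, the 6×30 cube at (6.5, -2.5) partially overlaps it — only the 114.00 mm² overlap (of its 180.00 mm²) is removed, clipping the outline — boundary = 98.00 mm. Overall, the cross-section has 2 separate islands. Total boundary length (outer) = 98.00 mm.

98.00 mm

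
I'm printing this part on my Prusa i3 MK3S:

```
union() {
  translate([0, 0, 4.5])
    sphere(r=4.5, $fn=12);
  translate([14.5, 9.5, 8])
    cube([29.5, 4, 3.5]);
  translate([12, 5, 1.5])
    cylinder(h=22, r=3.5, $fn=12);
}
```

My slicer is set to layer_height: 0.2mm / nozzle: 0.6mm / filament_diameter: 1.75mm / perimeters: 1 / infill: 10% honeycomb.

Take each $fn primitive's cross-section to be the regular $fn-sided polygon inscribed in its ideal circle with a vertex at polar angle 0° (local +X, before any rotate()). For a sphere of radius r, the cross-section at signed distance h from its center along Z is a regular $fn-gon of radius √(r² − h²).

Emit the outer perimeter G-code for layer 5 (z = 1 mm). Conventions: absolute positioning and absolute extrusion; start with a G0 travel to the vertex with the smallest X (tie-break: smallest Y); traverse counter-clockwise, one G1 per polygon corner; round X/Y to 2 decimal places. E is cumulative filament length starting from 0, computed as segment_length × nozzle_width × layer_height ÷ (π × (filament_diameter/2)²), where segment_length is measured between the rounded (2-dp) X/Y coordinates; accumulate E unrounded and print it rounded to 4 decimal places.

G0 X-2.83 Y0.00 Z1.00
G1 X-2.45 Y-1.41 E0.0729
G1 X-1.41 Y-2.45 E0.1462
G1 X0.00 Y-2.83 E0.2191
G1 X1.41 Y-2.45 E0.2919
G1 X2.45 Y-1.41 E0.3653
G1 X2.83 Y0.00 E0.4382
G1 X2.45 Y1.41 E0.5110
G1 X1.41 Y2.45 E0.5844
G1 X0.00 Y2.83 E0.6573
G1 X-1.41 Y2.45 E0.7301
G1 X-2.45 Y1.41 E0.8035
G1 X-2.83 Y0.00 E0.8764

At z = 1 mm: the r=4.5 sphere contributes a regular 12-gon of circumradius √(4.5²−3.5²) = 2.828; the cube at (14.5, 9.5) is not intersected at this z (z outside [8, 11.5]); the cylinder at (12, 5) is not intersected at this z (z outside [1.5, 23.5]); Merging all regions: only the r=4.5 sphere is present, so the union is just that shape — 1 connected region. The outline is a single polygon with 12 vertices. Extrusion per mm of travel: 0.6 × 0.2 / (π × 0.875²) = 0.049890. Accumulating E over each segment gives final E = 0.8764.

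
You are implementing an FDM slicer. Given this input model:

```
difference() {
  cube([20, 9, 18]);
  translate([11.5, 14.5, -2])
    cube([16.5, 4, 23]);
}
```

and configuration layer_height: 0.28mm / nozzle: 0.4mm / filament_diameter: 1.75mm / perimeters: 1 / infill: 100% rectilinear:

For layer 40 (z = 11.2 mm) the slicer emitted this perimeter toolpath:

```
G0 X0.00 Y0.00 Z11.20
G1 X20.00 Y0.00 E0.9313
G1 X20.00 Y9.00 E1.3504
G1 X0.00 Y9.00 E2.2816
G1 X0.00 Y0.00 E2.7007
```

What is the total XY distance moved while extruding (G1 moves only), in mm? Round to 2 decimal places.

Sum the Euclidean lengths of each G1 segment: total = 58.00 mm.

58.00 mm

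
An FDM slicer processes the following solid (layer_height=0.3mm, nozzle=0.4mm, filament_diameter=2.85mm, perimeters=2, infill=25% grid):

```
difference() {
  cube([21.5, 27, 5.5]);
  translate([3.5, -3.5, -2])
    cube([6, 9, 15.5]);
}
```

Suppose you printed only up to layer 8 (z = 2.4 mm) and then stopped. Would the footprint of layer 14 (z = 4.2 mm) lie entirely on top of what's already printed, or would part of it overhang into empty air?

entirely on top

Compare the two slices. At z = 2.4: the cube is present — its section is the full 21.5×27 rectangle (area 580.50 mm²); the 6×9 cube at (3.5, -3.5) contributes its full rectangle (area 54.00 mm²); Subtracting the remaining from the first: starting from the 21.5×27 cube (580.50 mm²), the 6×9 cube at (3.5, -3.5) partially overlaps it — only the 33.00 mm² overlap (of its 54.00 mm²) is removed, clipping the outline — area = 547.50 mm². At z = 4.2: the cube (footprint 21.5×27) is included at this height (area 580.50 mm²); the 6×9 cube at (3.5, -3.5) contributes its full rectangle (area 54.00 mm²); Taking the first minus the rest: starting from the 21.5×27 cube (580.50 mm²), the 6×9 cube at (3.5, -3.5) partially overlaps it — only the 33.00 mm² overlap (of its 54.00 mm²) is removed, clipping the outline — area = 547.50 mm². Checking containment: the cross-section at z = 4.2 is a subset of the cross-section at z = 2.4.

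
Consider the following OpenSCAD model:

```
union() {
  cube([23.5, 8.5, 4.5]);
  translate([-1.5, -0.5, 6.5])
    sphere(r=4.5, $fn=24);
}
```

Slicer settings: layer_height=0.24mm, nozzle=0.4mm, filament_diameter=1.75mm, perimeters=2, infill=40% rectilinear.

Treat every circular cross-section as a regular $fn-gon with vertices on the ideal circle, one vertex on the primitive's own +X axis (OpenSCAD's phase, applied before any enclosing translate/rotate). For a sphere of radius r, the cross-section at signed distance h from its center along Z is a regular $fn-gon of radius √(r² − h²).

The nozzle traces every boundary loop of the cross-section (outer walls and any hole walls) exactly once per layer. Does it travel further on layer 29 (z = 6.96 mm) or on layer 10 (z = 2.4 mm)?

layer 10 (z = 2.4 mm)

Layer 29 (z = 6.96): the cube is not intersected at this z (z outside [0, 4.5]); the r=4.5 sphere at (-1.5, -0.5) contributes a regular 24-gon of circumradius √(4.5²−0.46²) = 4.476 (perimeter = 2·24·4.476·sin(180°/24) = 28.05 mm); Taking the union: only the r=4.5 sphere at (-1.5, -0.5) is present, so the union is just that shape — boundary = 28.05 mm. So its perimeter = 28.05 mm. Layer 10 (z = 2.4): the 23.5×8.5 cube contributes its full rectangle (perimeter 64.00 mm); the r=4.5 sphere at (-1.5, -0.5) slices to a regular 24-gon of circumradius 1.855 (√(r²−h²) with h=4.1 from center) (perimeter = 2·24·1.855·sin(180°/24) = 11.62 mm); Combining (union): the regions partially overlap (shared area 0.09 mm²), so the edge portions inside another operand are dropped and the merged outline is re-measured after clipping — boundary = 74.13 mm. So its perimeter = 74.13 mm. Layer 10 is larger (74.13 vs 28.05 mm).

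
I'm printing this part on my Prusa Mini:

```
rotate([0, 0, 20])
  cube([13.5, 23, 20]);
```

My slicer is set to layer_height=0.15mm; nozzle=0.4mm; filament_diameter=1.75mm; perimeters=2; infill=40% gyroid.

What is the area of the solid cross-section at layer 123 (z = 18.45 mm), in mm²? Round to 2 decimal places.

310.50 mm²

At z = 18.45 mm: the 13.5×23 cube contributes its full rectangle (area 310.50 mm²); (whole slice rotated 20° about Z — lengths, areas and connectivity unchanged). Overall, the cross-section is a single solid region. Net area = 310.50 mm².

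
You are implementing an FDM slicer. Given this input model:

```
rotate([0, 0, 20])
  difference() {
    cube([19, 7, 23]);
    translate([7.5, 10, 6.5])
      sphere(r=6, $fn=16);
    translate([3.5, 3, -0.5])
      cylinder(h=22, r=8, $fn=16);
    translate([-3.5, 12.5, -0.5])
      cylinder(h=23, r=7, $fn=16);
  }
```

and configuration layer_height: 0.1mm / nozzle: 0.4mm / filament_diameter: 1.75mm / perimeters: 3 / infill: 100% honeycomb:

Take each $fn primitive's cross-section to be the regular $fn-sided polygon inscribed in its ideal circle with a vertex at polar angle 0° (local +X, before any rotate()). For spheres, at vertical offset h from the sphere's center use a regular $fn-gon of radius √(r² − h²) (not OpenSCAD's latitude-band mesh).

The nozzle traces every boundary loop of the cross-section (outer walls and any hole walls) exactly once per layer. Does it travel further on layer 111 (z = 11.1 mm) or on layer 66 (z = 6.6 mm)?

layer 111 (z = 11.1 mm)

Layer 111 (z = 11.1): the cube is present — its section is the full 19×7 rectangle (perimeter 52.00 mm); the r=6 sphere at (7.5, 10) slices to a regular 16-gon of circumradius 3.852 (√(r²−h²) with h=4.6 from center) (perimeter = 2·16·3.852·sin(180°/16) = 24.05 mm); the r=8 cylinder at (3.5, 3) gives a regular 16-gon of circumradius 8 (constant along its height) (perimeter = 2·16·8.000·sin(180°/16) = 49.94 mm); the r=7 cylinder at (-3.5, 12.5) contributes a regular 16-gon of circumradius 7 (perimeter = 2·16·7.000·sin(180°/16) = 43.70 mm); After the difference (first − rest): starting from the 19×7 cube, the r=6 sphere at (7.5, 10) partially overlaps it — only the 2.55 mm² overlap (of its 45.43 mm²) is removed, clipping the outline; the r=8 cylinder at (3.5, 3) partially overlaps it — only the 75.26 mm² overlap (of its 195.93 mm²) is removed, clipping the outline; the r=7 cylinder at (-3.5, 12.5) misses the remaining region (no effect) — boundary = 31.14 mm; (rotated 20° about Z; rotation is an isometry so areas/perimeters/island counts are preserved). So its perimeter = 31.14 mm. Layer 66 (z = 6.6): the 19×7 cube contributes its full rectangle (perimeter 52.00 mm); the r=6 sphere at (7.5, 10) contributes a regular 16-gon of circumradius √(6²−0.1²) = 5.999 (perimeter = 2·16·5.999·sin(180°/16) = 37.45 mm); the r=8 cylinder at (3.5, 3) gives a regular 16-gon of circumradius 8 (constant along its height) (perimeter = 2·16·8.000·sin(180°/16) = 49.94 mm); the r=7 cylinder at (-3.5, 12.5) contributes a regular 16-gon of circumradius 7 (perimeter = 2·16·7.000·sin(180°/16) = 43.70 mm); After the difference (first − rest): starting from the 19×7 cube, the r=6 sphere at (7.5, 10) partially overlaps it — only the 21.12 mm² overlap (of its 110.18 mm²) is removed, clipping the outline; the r=8 cylinder at (3.5, 3) partially overlaps it — only the 58.73 mm² overlap (of its 195.93 mm²) is removed, clipping the outline; the r=7 cylinder at (-3.5, 12.5) misses the remaining region (no effect) — boundary = 29.25 mm; (rotated 20° about Z; rotation is an isometry so areas/perimeters/island counts are preserved). So its perimeter = 29.25 mm. Layer 111 is larger (31.14 vs 29.25 mm).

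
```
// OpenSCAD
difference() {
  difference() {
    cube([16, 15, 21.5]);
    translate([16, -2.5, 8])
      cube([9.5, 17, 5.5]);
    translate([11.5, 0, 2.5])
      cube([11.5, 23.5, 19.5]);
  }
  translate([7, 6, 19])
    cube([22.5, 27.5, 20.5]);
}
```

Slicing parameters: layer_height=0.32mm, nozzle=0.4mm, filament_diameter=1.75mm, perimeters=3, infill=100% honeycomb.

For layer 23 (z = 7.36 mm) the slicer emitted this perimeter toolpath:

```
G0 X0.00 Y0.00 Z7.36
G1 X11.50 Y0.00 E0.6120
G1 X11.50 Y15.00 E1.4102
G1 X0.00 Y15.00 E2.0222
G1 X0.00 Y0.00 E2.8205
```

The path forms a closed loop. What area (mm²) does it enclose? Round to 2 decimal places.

Apply the shoelace formula to the sequence of (X, Y) vertices; enclosed area = 172.50 mm².

172.50 mm²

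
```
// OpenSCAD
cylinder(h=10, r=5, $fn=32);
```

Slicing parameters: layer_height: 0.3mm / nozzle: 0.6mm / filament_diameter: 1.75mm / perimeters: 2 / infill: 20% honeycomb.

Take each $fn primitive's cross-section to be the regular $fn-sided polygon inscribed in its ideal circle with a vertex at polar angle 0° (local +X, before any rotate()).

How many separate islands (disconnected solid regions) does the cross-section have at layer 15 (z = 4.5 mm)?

1

At z = 4.5 mm: the r=5 cylinder contributes a regular 32-gon of circumradius 5. Overall, the cross-section is a single solid region. Island count = 1.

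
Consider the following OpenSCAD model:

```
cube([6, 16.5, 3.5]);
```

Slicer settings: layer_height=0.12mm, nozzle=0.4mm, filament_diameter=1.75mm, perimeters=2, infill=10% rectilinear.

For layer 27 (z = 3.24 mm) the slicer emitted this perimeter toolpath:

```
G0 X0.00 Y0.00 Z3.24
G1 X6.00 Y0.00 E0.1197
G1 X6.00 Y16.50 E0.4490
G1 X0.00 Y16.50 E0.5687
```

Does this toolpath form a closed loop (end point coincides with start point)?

Start point (G0): (0.00, 0.00). End point (last G1): the path does not return to the start — open.

no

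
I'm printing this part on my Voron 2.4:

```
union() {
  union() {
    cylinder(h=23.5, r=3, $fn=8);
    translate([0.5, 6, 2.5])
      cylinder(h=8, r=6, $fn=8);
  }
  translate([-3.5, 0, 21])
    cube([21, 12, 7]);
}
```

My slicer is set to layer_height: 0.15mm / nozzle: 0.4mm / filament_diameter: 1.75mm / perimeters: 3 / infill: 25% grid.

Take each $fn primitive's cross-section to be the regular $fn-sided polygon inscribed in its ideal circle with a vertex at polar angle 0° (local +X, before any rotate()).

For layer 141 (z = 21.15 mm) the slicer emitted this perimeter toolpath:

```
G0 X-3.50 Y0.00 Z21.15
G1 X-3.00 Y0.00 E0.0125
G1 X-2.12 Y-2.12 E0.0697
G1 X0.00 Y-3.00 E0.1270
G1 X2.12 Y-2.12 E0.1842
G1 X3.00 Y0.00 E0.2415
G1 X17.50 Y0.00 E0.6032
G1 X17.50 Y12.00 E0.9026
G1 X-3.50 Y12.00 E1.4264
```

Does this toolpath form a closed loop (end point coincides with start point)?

Start point (G0): (-3.50, 0.00). End point (last G1): the path does not return to the start — open.

no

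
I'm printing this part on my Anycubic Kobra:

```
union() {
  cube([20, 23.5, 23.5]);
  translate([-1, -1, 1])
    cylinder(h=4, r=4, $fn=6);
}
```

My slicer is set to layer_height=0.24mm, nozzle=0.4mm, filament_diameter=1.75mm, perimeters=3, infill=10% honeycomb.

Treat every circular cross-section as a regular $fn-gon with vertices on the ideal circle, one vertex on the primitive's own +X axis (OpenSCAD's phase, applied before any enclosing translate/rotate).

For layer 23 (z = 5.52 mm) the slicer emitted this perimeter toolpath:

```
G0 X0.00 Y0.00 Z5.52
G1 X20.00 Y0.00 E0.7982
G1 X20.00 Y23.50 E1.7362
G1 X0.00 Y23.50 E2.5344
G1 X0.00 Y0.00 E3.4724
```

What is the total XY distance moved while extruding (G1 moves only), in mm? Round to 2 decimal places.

87.00 mm

Sum the Euclidean lengths of each G1 segment: total = 87.00 mm.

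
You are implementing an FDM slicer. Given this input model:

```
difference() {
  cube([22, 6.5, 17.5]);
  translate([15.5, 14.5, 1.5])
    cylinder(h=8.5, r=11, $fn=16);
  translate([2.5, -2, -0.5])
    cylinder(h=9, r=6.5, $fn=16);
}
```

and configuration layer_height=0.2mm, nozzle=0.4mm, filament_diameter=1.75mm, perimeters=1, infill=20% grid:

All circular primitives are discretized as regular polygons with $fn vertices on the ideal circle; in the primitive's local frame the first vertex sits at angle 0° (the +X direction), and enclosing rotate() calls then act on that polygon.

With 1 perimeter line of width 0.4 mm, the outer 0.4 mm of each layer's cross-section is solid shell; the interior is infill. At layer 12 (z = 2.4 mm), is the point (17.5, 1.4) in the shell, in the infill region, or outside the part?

infill

At z = 2.4 mm: the cube is present — its section is the full 22×6.5 rectangle; the cylinder at (15.5, 14.5): section is a regular 16-gon, circumradius r=11; the r=6.5 cylinder at (2.5, -2) contributes a regular 16-gon of circumradius 6.5; Taking the first minus the rest: starting from the 22×6.5 cube, the r=11 cylinder at (15.5, 14.5) partially overlaps it — only the 28.43 mm² overlap (of its 370.44 mm²) is removed, clipping the outline; the r=6.5 cylinder at (2.5, -2) partially overlaps it — only the 30.36 mm² overlap (of its 129.35 mm²) is removed, clipping the outline — 1 connected region. Overall, the cross-section is a single solid region. The nearest boundary edge runs (22.00, 0.00)→(8.60, 0.00); distance from the point to it = 1.40 mm. The point is inside the cross-section and 1.40 mm from the nearest boundary — more than the 0.4 mm shell width (1 × 0.4), so it's in the infill interior.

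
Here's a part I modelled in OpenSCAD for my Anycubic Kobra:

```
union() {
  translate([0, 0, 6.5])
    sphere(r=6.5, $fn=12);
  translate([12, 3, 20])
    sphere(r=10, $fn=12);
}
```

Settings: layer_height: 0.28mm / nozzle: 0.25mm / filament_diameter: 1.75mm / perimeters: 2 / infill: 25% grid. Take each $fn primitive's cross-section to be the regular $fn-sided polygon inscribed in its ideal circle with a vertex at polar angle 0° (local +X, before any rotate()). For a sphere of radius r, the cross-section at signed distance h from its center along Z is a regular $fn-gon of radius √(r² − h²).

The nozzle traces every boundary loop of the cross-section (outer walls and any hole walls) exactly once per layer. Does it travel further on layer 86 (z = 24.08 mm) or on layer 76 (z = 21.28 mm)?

Layer 86 (z = 24.08): the sphere is not intersected at this z (|z−center|=17.580 > r=6.5); the r=10 sphere at (12, 3) slices to a regular 12-gon of circumradius 9.130 (√(r²−h²) with h=4.08 from center) (perimeter = 2·12·9.130·sin(180°/12) = 56.71 mm); Merging all regions: only the r=10 sphere at (12, 3) is present, so the union is just that shape — boundary = 56.71 mm. So its perimeter = 56.71 mm. Layer 76 (z = 21.28): the sphere is absent (|z−center|=14.780 > r=6.5); the r=10 sphere at (12, 3) slices to a regular 12-gon of circumradius 9.918 (√(r²−h²) with h=1.28 from center) (perimeter = 2·12·9.918·sin(180°/12) = 61.61 mm); Merging all regions: only the r=10 sphere at (12, 3) is present, so the union is just that shape — boundary = 61.61 mm. So its perimeter = 61.61 mm. Layer 76 is larger (61.61 vs 56.71 mm).

layer 76 (z = 21.28 mm)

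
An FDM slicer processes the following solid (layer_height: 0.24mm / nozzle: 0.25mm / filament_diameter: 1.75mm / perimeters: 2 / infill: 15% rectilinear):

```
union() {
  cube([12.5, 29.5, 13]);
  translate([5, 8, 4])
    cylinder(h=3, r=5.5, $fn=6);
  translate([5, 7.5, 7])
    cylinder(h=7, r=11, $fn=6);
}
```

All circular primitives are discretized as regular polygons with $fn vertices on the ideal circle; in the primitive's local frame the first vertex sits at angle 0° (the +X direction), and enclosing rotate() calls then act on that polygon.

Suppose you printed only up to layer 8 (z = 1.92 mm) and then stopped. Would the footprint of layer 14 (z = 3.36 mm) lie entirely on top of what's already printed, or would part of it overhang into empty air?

Compare the two slices. At z = 1.92: the cube is present — its section is the full 12.5×29.5 rectangle (area 368.75 mm²); the cylinder at (5, 8) is not intersected at this z (z outside [4, 7]); the cylinder at (5, 7.5) does not reach this height (z outside [7, 14]); Merging all regions: only the 12.5×29.5 cube is present, so the union is just that shape — area = 368.75 mm². At z = 3.36: the cube (footprint 12.5×29.5) is included at this height (area 368.75 mm²); the cylinder at (5, 8) is absent (z outside [4, 7]); the cylinder at (5, 7.5) does not reach this height (z outside [7, 14]); Merging all regions: only the 12.5×29.5 cube is present, so the union is just that shape — area = 368.75 mm². Checking containment: the cross-section at z = 3.36 is a subset of the cross-section at z = 1.92.

entirely on top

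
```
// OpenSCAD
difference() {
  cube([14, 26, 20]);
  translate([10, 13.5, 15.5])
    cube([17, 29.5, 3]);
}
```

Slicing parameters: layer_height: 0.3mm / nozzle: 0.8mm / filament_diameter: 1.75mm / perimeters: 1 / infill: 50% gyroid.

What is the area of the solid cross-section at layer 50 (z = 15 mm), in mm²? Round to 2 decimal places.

364.00 mm²

At z = 15 mm: the cube is present — its section is the full 14×26 rectangle (area 364.00 mm²); the cube at (10, 13.5) does not reach this height (z outside [15.5, 18.5]); Subtracting the remaining from the first: none of the subtracted shapes is present at this height, so the 14×26 cube is unchanged — area = 364.00 mm². Overall, the cross-section is a single solid region. Net area = 364.00 mm².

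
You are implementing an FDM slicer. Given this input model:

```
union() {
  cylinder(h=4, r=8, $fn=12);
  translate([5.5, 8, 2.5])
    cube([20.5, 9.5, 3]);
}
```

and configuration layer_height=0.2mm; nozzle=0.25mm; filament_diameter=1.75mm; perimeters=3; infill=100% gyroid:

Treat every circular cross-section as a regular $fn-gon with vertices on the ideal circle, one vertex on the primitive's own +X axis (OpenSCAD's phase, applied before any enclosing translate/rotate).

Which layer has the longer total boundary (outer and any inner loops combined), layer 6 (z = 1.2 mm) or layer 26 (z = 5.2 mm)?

Layer 6 (z = 1.2): the r=8 cylinder contributes a regular 12-gon of circumradius 8 (perimeter = 2·12·8.000·sin(180°/12) = 49.69 mm); the cube at (5.5, 8) is absent (z outside [2.5, 5.5]); Merging all regions: only the r=8 cylinder is present, so the union is just that shape — boundary = 49.69 mm. So its perimeter = 49.69 mm. Layer 26 (z = 5.2): the cylinder is not intersected at this z (z outside [0, 4]); the 20.5×9.5 cube at (5.5, 8) contributes its full rectangle (perimeter 60.00 mm); Taking the union: only the 20.5×9.5 cube at (5.5, 8) is present, so the union is just that shape — boundary = 60.00 mm. So its perimeter = 60.00 mm. Layer 26 is larger (60.00 vs 49.69 mm).

layer 26 (z = 5.2 mm)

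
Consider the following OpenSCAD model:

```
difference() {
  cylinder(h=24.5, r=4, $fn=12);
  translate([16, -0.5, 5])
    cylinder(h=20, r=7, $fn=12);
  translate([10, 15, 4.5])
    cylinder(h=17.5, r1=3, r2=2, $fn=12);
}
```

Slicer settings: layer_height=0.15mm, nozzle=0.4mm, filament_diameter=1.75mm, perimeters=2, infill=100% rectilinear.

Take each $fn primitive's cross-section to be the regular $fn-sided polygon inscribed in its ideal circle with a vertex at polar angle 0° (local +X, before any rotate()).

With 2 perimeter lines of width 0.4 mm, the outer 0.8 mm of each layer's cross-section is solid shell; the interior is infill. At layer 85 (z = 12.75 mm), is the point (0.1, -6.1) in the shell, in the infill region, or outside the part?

At z = 12.75 mm: the cylinder: section is a regular 12-gon, circumradius r=4; the r=7 cylinder at (16, -0.5) contributes a regular 12-gon of circumradius 7; the cone at (10, 15) contributes a regular 12-gon of circumradius 2.529 (interpolated between r1=3 and r2=2 at t=0.471); After the difference (first − rest): starting from the r=4 cylinder, the r=7 cylinder at (16, -0.5) misses the remaining region (no effect); the cone at (10, 15) misses the remaining region (no effect) — 1 connected region. Overall, the cross-section is a single solid region. The nearest boundary edge runs (-0.00, -4.00)→(-2.00, -3.46); distance from the point to it = 2.10 mm. The point is not inside any of the regions above, so it lies outside the cross-section (2.10 mm from the nearest boundary).

outside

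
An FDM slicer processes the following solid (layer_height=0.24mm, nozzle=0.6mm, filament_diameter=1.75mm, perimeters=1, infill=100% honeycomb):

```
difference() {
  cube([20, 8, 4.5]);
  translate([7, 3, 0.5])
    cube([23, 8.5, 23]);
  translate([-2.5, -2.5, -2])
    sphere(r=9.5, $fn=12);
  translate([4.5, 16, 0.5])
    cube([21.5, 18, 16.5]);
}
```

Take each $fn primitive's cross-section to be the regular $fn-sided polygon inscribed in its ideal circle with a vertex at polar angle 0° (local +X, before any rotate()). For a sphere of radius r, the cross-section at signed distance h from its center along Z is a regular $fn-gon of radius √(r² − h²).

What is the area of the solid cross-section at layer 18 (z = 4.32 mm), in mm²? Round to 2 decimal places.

At z = 4.32 mm: the cube (footprint 20×8) is included at this height (area 160.00 mm²); the cube at (7, 3) (footprint 23×8.5) is included at this height (area 195.50 mm²); the r=9.5 sphere at (-2.5, -2.5) contributes a regular 12-gon of circumradius √(9.5²−6.32²) = 7.093 (area = (12/2)·7.093²·sin(360°/12) = 150.92 mm²); the cube at (4.5, 16) (footprint 21.5×18) is included at this height (area 387.00 mm²); Subtracting the remaining from the first: starting from the 20×8 cube (160.00 mm²), the 23×8.5 cube at (7, 3) partially overlaps it — only the 65.00 mm² overlap (of its 195.50 mm²) is removed, clipping the outline; the r=9.5 sphere at (-2.5, -2.5) partially overlaps it — only the 10.19 mm² overlap (of its 150.92 mm²) is removed, clipping the outline; the 21.5×18 cube at (4.5, 16) misses the remaining region (no effect) — area = 84.81 mm². Overall, the cross-section is a single solid region. Net area = 84.81 mm².

84.81 mm²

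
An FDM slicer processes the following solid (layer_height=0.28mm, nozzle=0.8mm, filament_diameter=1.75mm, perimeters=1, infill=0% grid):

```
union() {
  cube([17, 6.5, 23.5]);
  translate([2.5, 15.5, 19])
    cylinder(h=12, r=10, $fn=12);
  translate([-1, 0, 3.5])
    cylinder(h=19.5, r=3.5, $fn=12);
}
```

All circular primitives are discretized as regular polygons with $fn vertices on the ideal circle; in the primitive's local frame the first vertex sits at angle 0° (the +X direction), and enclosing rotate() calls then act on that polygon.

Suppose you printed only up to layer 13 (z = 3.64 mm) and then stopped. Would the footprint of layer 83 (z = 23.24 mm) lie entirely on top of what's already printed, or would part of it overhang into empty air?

part overhangs

Compare the two slices. At z = 3.64: the cube is present — its section is the full 17×6.5 rectangle (area 110.50 mm²); the cylinder at (2.5, 15.5) is not intersected at this z (z outside [19, 31]); the cylinder at (-1, 0): section is a regular 12-gon, circumradius r=3.5 (area = (12/2)·3.500²·sin(360°/12) = 36.75 mm²); Taking the union: the regions partially overlap — summed areas 147.25 mm² minus the doubly-counted overlap 5.82 mm² gives 141.43 mm² — area = 141.43 mm². At z = 23.24: the cube (footprint 17×6.5) is included at this height (area 110.50 mm²); the cylinder at (2.5, 15.5): section is a regular 12-gon, circumradius r=10 (area = (12/2)·10.000²·sin(360°/12) = 300.00 mm²); the cylinder at (-1, 0) is absent (z outside [3.5, 23]); Combining (union): the regions partially overlap — summed areas 410.50 mm² minus the doubly-counted overlap 3.53 mm² gives 406.97 mm² — area = 406.97 mm². Checking containment: at z = 23.24 the cross-section extends beyond the z = 3.64 cross-section by about 296.47 mm².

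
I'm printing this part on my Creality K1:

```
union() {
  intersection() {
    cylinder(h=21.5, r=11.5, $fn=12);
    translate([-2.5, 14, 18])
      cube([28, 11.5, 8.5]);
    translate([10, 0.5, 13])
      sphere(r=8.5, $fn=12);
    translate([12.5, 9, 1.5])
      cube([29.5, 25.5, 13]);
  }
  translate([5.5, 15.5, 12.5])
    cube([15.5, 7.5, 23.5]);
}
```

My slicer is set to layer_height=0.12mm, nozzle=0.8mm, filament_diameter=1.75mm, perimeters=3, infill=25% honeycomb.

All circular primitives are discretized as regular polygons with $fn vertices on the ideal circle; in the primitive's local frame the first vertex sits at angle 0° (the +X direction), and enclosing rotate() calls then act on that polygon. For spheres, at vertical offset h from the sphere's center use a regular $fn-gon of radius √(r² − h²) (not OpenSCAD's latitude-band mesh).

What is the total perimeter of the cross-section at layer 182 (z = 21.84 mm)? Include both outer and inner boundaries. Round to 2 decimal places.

46.00 mm

At z = 21.84 mm: the cylinder is not intersected at this z (z outside [0, 21.5]); the cube at (-2.5, 14) (footprint 28×11.5) is included at this height (perimeter 79.00 mm); the sphere at (10, 0.5) does not reach this height (|z−center|=8.840 > r=8.5); the cube at (12.5, 9) does not reach this height (z outside [1.5, 14.5]); Taking the intersection: at least one operand is absent at this height, so nothing remains; the cube at (5.5, 15.5) (footprint 15.5×7.5) is included at this height (perimeter 46.00 mm); Taking the union: only the 15.5×7.5 cube at (5.5, 15.5) is present, so the union is just that shape — boundary = 46.00 mm. Overall, the cross-section is a single solid region. Total boundary length (outer) = 46.00 mm.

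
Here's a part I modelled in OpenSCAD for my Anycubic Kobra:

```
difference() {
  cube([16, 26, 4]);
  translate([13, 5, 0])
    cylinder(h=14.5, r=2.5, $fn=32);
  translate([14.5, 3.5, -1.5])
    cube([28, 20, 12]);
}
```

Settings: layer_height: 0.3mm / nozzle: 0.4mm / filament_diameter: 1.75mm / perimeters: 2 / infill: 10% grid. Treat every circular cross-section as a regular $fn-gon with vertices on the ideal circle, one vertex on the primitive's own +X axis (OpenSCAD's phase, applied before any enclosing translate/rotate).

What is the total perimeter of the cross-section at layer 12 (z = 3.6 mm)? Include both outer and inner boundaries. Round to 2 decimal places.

At z = 3.6 mm: the cube (footprint 16×26) is included at this height (perimeter 84.00 mm); the cylinder at (13, 5): section is a regular 32-gon, circumradius r=2.5 (perimeter = 2·32·2.500·sin(180°/32) = 15.68 mm); the 28×20 cube at (14.5, 3.5) contributes its full rectangle (perimeter 96.00 mm); Subtracting the remaining from the first: starting from the 16×26 cube, the r=2.5 cylinder at (13, 5) lies wholly inside it (removes its full 19.51 mm² and its 15.68 mm outline becomes a hole wall); the 28×20 cube at (14.5, 3.5) partially overlaps it — only the 27.37 mm² overlap (of its 560.00 mm²) is removed, clipping the outline — boundary = 94.79 mm. Overall, the cross-section is a single solid region. Total boundary length (outer) = 94.79 mm.

94.79 mm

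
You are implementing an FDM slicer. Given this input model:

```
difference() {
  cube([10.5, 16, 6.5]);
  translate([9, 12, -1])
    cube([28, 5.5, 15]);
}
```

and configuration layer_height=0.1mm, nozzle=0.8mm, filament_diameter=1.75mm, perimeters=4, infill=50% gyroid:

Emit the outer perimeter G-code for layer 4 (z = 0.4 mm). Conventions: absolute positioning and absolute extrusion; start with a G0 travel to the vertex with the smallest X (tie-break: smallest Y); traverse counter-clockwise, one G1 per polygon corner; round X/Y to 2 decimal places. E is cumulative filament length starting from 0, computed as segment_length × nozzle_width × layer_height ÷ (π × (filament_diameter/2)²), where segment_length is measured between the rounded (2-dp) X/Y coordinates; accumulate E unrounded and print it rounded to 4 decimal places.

G0 X0.00 Y0.00 Z0.40
G1 X10.50 Y0.00 E0.3492
G1 X10.50 Y12.00 E0.7484
G1 X9.00 Y12.00 E0.7982
G1 X9.00 Y16.00 E0.9313
G1 X0.00 Y16.00 E1.2306
G1 X0.00 Y0.00 E1.7628

At z = 0.4 mm: the cube is present — its section is the full 10.5×16 rectangle; the cube at (9, 12) is present — its section is the full 28×5.5 rectangle; After the difference (first − rest): starting from the 10.5×16 cube, the 28×5.5 cube at (9, 12) partially overlaps it — only the 6.00 mm² overlap (of its 154.00 mm²) is removed, clipping the outline — 1 connected region. The outline is a single polygon with 6 vertices. Extrusion per mm of travel: 0.8 × 0.1 / (π × 0.875²) = 0.033260. Accumulating E over each segment gives final E = 1.7628.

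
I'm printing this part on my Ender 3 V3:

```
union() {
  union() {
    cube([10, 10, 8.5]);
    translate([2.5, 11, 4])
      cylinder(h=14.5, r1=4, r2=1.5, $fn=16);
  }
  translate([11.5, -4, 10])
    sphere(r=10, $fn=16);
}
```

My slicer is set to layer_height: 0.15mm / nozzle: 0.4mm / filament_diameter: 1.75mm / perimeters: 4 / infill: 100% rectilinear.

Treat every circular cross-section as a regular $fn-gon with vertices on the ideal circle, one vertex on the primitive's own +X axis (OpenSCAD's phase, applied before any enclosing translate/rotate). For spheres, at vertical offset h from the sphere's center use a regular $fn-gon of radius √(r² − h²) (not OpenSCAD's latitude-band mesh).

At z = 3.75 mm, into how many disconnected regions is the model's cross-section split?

At z = 3.75 mm: the cube is present — its section is the full 10×10 rectangle; the cone at (2.5, 11) is not intersected at this z (z outside [4, 18.5]); Taking the union: only the 10×10 cube is present, so the union is just that shape — 1 connected region; the r=10 sphere at (11.5, -4) contributes a regular 16-gon of circumradius √(10²−6.25²) = 7.806; Merging all regions: the regions partially overlap (shared area 11.76 mm²), so overlapping operands fuse into one piece — 1 connected region. The result has 1 disconnected region.

1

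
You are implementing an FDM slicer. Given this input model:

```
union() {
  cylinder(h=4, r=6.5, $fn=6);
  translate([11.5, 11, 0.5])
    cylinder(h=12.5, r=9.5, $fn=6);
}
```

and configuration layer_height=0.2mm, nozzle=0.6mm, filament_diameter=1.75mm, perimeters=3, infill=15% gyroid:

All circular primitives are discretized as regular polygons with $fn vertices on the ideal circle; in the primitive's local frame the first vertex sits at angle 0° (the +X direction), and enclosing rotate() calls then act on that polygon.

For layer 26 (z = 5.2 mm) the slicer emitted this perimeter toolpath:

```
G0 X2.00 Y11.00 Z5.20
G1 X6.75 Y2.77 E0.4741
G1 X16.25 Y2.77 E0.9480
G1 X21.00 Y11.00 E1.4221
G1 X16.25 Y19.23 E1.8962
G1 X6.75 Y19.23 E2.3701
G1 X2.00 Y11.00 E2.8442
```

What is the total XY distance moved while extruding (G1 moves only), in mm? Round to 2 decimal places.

57.01 mm

Sum the Euclidean lengths of each G1 segment: total = 57.01 mm.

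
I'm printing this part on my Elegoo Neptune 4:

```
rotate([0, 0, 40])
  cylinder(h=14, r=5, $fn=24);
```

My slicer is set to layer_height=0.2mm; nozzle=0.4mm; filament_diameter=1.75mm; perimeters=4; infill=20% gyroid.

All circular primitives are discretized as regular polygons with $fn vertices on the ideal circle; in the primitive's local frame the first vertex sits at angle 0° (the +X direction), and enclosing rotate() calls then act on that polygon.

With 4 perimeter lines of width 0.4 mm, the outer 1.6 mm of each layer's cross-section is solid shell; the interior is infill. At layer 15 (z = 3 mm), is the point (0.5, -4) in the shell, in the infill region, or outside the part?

At z = 3 mm: the cylinder: section is a regular 24-gon, circumradius r=5; (rotated 40° about Z; rotation is an isometry so areas/perimeters/island counts are preserved). Overall, the cross-section is a single solid region. Undo the 40° rotation: the query point maps to (-2.188, -3.386) in the un-rotated model frame. The nearest boundary edge runs (-3.54, -3.54)→(-2.50, -4.33); distance from the point to it = 0.94 mm. The point is inside the cross-section, 0.94 mm from the nearest boundary — within the 1.6 mm shell band (4 × 0.4).

shell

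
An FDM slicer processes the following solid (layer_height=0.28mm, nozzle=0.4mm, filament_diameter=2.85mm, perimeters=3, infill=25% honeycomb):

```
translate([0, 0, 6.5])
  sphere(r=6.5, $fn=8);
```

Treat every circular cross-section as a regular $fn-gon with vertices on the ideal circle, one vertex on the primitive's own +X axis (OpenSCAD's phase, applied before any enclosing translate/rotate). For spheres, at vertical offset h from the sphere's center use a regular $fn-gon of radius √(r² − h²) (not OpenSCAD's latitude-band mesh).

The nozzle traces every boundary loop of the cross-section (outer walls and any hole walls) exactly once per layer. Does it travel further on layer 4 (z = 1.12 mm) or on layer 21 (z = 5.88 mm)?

layer 21 (z = 5.88 mm)

Layer 4 (z = 1.12): the r=6.5 sphere slices to a regular 8-gon of circumradius 3.648 (√(r²−h²) with h=5.38 from center) (perimeter = 2·8·3.648·sin(180°/8) = 22.33 mm). So its perimeter = 22.33 mm. Layer 21 (z = 5.88): the r=6.5 sphere contributes a regular 8-gon of circumradius √(6.5²−0.62²) = 6.470 (perimeter = 2·8·6.470·sin(180°/8) = 39.62 mm). So its perimeter = 39.62 mm. Layer 21 is larger (39.62 vs 22.33 mm).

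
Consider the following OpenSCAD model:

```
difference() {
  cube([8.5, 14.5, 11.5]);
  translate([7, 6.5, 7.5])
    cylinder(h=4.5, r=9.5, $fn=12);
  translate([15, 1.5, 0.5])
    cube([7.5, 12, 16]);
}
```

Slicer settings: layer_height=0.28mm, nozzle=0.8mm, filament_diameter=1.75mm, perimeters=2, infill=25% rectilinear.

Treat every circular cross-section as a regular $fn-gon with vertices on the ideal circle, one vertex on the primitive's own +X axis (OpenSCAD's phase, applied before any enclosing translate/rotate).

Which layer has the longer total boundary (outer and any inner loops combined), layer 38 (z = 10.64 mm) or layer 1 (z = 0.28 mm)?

layer 1 (z = 0.28 mm)

Layer 38 (z = 10.64): the cube (footprint 8.5×14.5) is included at this height (perimeter 46.00 mm); the r=9.5 cylinder at (7, 6.5) contributes a regular 12-gon of circumradius 9.5 (perimeter = 2·12·9.500·sin(180°/12) = 59.01 mm); the 7.5×12 cube at (15, 1.5) contributes its full rectangle (perimeter 39.00 mm); Subtracting the remaining from the first: starting from the 8.5×14.5 cube, the r=9.5 cylinder at (7, 6.5) partially overlaps it — only the 121.07 mm² overlap (of its 270.75 mm²) is removed, clipping the outline; the 7.5×12 cube at (15, 1.5) misses the remaining region (no effect) — boundary = 8.69 mm. So its perimeter = 8.69 mm. Layer 1 (z = 0.28): the 8.5×14.5 cube contributes its full rectangle (perimeter 46.00 mm); the cylinder at (7, 6.5) is not intersected at this z (z outside [7.5, 12]); the cube at (15, 1.5) does not reach this height (z outside [0.5, 16.5]); After the difference (first − rest): none of the subtracted shapes is present at this height, so the 8.5×14.5 cube is unchanged — boundary = 46.00 mm. So its perimeter = 46.00 mm. Layer 1 is larger (46.00 vs 8.69 mm).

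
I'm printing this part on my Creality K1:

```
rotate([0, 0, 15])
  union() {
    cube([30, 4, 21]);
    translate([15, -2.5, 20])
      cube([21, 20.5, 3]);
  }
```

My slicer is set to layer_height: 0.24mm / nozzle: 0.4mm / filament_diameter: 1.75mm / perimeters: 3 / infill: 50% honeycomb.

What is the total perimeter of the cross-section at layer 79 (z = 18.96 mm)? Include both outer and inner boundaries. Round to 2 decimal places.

At z = 18.96 mm: the cube (footprint 30×4) is included at this height (perimeter 68.00 mm); the cube at (15, -2.5) is not intersected at this z (z outside [20, 23]); Merging all regions: only the 30×4 cube is present, so the union is just that shape — boundary = 68.00 mm; (rotated 15° about Z; rotation is an isometry so areas/perimeters/island counts are preserved). Overall, the cross-section is a single solid region. Total boundary length (outer) = 68.00 mm.

68.00 mm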